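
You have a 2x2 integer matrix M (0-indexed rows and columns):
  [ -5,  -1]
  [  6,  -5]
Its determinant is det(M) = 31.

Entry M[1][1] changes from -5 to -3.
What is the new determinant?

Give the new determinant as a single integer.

Answer: 21

Derivation:
det is linear in row 1: changing M[1][1] by delta changes det by delta * cofactor(1,1).
Cofactor C_11 = (-1)^(1+1) * minor(1,1) = -5
Entry delta = -3 - -5 = 2
Det delta = 2 * -5 = -10
New det = 31 + -10 = 21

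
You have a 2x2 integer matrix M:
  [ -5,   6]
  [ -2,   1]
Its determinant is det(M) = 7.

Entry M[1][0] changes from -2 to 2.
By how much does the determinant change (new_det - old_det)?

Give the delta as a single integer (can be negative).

Answer: -24

Derivation:
Cofactor C_10 = -6
Entry delta = 2 - -2 = 4
Det delta = entry_delta * cofactor = 4 * -6 = -24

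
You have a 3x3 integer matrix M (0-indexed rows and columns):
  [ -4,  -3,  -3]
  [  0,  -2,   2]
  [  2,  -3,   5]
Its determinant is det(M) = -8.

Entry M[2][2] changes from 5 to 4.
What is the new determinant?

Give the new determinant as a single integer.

Answer: -16

Derivation:
det is linear in row 2: changing M[2][2] by delta changes det by delta * cofactor(2,2).
Cofactor C_22 = (-1)^(2+2) * minor(2,2) = 8
Entry delta = 4 - 5 = -1
Det delta = -1 * 8 = -8
New det = -8 + -8 = -16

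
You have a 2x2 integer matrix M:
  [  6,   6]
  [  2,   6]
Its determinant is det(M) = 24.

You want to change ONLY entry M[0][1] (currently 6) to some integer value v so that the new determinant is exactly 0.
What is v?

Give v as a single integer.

Answer: 18

Derivation:
det is linear in entry M[0][1]: det = old_det + (v - 6) * C_01
Cofactor C_01 = -2
Want det = 0: 24 + (v - 6) * -2 = 0
  (v - 6) = -24 / -2 = 12
  v = 6 + (12) = 18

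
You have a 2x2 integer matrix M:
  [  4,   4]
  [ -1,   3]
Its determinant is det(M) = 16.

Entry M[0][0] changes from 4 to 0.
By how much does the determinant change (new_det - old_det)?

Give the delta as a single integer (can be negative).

Answer: -12

Derivation:
Cofactor C_00 = 3
Entry delta = 0 - 4 = -4
Det delta = entry_delta * cofactor = -4 * 3 = -12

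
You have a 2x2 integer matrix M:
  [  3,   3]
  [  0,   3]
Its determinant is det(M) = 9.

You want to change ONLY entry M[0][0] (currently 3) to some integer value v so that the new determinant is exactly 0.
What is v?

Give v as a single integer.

Answer: 0

Derivation:
det is linear in entry M[0][0]: det = old_det + (v - 3) * C_00
Cofactor C_00 = 3
Want det = 0: 9 + (v - 3) * 3 = 0
  (v - 3) = -9 / 3 = -3
  v = 3 + (-3) = 0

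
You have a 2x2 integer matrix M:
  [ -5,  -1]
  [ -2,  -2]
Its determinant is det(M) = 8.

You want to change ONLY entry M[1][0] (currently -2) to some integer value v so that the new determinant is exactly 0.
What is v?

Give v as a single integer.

Answer: -10

Derivation:
det is linear in entry M[1][0]: det = old_det + (v - -2) * C_10
Cofactor C_10 = 1
Want det = 0: 8 + (v - -2) * 1 = 0
  (v - -2) = -8 / 1 = -8
  v = -2 + (-8) = -10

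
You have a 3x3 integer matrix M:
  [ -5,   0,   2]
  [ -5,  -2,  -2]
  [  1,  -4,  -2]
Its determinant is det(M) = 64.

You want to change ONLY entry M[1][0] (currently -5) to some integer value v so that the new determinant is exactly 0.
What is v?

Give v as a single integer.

det is linear in entry M[1][0]: det = old_det + (v - -5) * C_10
Cofactor C_10 = -8
Want det = 0: 64 + (v - -5) * -8 = 0
  (v - -5) = -64 / -8 = 8
  v = -5 + (8) = 3

Answer: 3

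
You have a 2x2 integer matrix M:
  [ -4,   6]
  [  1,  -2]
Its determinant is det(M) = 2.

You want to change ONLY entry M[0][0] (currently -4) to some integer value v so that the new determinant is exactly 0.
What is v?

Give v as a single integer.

det is linear in entry M[0][0]: det = old_det + (v - -4) * C_00
Cofactor C_00 = -2
Want det = 0: 2 + (v - -4) * -2 = 0
  (v - -4) = -2 / -2 = 1
  v = -4 + (1) = -3

Answer: -3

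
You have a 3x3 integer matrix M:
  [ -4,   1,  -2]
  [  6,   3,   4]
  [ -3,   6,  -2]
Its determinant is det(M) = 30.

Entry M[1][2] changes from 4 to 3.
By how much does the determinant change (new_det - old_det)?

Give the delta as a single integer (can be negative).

Cofactor C_12 = 21
Entry delta = 3 - 4 = -1
Det delta = entry_delta * cofactor = -1 * 21 = -21

Answer: -21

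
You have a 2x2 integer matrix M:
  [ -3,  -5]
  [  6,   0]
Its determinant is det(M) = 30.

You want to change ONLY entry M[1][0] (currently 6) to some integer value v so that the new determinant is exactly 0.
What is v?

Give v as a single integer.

det is linear in entry M[1][0]: det = old_det + (v - 6) * C_10
Cofactor C_10 = 5
Want det = 0: 30 + (v - 6) * 5 = 0
  (v - 6) = -30 / 5 = -6
  v = 6 + (-6) = 0

Answer: 0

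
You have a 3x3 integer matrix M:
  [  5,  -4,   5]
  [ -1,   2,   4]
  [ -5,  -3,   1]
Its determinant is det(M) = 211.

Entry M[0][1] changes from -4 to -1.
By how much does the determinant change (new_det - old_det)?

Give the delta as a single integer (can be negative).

Answer: -57

Derivation:
Cofactor C_01 = -19
Entry delta = -1 - -4 = 3
Det delta = entry_delta * cofactor = 3 * -19 = -57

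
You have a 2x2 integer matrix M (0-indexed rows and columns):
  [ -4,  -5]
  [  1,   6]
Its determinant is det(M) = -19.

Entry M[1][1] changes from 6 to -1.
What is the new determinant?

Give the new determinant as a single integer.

Answer: 9

Derivation:
det is linear in row 1: changing M[1][1] by delta changes det by delta * cofactor(1,1).
Cofactor C_11 = (-1)^(1+1) * minor(1,1) = -4
Entry delta = -1 - 6 = -7
Det delta = -7 * -4 = 28
New det = -19 + 28 = 9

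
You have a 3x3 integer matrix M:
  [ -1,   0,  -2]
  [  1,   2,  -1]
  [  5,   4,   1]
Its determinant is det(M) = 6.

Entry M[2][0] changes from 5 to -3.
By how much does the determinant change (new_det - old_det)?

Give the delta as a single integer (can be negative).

Answer: -32

Derivation:
Cofactor C_20 = 4
Entry delta = -3 - 5 = -8
Det delta = entry_delta * cofactor = -8 * 4 = -32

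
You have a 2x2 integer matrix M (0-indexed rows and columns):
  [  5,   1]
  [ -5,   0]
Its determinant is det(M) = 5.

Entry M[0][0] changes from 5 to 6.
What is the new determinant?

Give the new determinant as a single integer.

Answer: 5

Derivation:
det is linear in row 0: changing M[0][0] by delta changes det by delta * cofactor(0,0).
Cofactor C_00 = (-1)^(0+0) * minor(0,0) = 0
Entry delta = 6 - 5 = 1
Det delta = 1 * 0 = 0
New det = 5 + 0 = 5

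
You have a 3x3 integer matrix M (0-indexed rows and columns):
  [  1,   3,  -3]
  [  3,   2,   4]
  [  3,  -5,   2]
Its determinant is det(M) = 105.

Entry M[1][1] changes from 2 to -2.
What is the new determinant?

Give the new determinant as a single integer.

det is linear in row 1: changing M[1][1] by delta changes det by delta * cofactor(1,1).
Cofactor C_11 = (-1)^(1+1) * minor(1,1) = 11
Entry delta = -2 - 2 = -4
Det delta = -4 * 11 = -44
New det = 105 + -44 = 61

Answer: 61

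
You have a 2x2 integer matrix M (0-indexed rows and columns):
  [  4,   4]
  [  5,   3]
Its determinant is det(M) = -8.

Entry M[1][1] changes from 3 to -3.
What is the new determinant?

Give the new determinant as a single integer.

det is linear in row 1: changing M[1][1] by delta changes det by delta * cofactor(1,1).
Cofactor C_11 = (-1)^(1+1) * minor(1,1) = 4
Entry delta = -3 - 3 = -6
Det delta = -6 * 4 = -24
New det = -8 + -24 = -32

Answer: -32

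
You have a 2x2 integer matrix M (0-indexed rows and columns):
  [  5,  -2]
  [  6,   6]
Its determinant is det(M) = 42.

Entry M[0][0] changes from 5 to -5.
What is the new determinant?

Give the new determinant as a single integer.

Answer: -18

Derivation:
det is linear in row 0: changing M[0][0] by delta changes det by delta * cofactor(0,0).
Cofactor C_00 = (-1)^(0+0) * minor(0,0) = 6
Entry delta = -5 - 5 = -10
Det delta = -10 * 6 = -60
New det = 42 + -60 = -18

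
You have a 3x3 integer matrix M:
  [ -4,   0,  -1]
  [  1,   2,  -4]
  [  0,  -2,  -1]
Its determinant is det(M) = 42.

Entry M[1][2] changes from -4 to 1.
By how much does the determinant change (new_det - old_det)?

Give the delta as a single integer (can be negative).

Cofactor C_12 = -8
Entry delta = 1 - -4 = 5
Det delta = entry_delta * cofactor = 5 * -8 = -40

Answer: -40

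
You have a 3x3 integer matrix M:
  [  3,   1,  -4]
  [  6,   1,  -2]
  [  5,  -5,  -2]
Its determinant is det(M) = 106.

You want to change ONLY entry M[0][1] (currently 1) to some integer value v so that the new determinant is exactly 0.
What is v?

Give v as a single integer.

det is linear in entry M[0][1]: det = old_det + (v - 1) * C_01
Cofactor C_01 = 2
Want det = 0: 106 + (v - 1) * 2 = 0
  (v - 1) = -106 / 2 = -53
  v = 1 + (-53) = -52

Answer: -52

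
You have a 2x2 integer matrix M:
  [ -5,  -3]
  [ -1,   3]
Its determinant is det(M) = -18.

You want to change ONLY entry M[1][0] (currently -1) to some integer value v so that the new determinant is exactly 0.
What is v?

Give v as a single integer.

det is linear in entry M[1][0]: det = old_det + (v - -1) * C_10
Cofactor C_10 = 3
Want det = 0: -18 + (v - -1) * 3 = 0
  (v - -1) = 18 / 3 = 6
  v = -1 + (6) = 5

Answer: 5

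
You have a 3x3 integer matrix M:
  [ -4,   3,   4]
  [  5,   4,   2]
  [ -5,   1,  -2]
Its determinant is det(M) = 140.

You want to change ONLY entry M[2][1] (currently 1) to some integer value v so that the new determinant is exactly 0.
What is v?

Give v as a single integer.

Answer: -4

Derivation:
det is linear in entry M[2][1]: det = old_det + (v - 1) * C_21
Cofactor C_21 = 28
Want det = 0: 140 + (v - 1) * 28 = 0
  (v - 1) = -140 / 28 = -5
  v = 1 + (-5) = -4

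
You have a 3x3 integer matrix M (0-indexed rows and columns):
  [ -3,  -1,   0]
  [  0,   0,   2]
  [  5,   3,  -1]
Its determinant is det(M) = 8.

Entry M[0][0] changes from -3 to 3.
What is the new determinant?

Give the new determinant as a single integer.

Answer: -28

Derivation:
det is linear in row 0: changing M[0][0] by delta changes det by delta * cofactor(0,0).
Cofactor C_00 = (-1)^(0+0) * minor(0,0) = -6
Entry delta = 3 - -3 = 6
Det delta = 6 * -6 = -36
New det = 8 + -36 = -28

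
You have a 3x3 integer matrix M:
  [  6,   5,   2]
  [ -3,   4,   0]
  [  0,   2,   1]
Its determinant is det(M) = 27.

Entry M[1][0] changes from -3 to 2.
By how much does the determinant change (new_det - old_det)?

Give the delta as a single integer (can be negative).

Cofactor C_10 = -1
Entry delta = 2 - -3 = 5
Det delta = entry_delta * cofactor = 5 * -1 = -5

Answer: -5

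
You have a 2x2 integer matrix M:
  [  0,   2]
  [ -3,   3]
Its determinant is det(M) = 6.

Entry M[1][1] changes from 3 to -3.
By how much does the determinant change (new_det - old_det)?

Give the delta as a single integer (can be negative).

Answer: 0

Derivation:
Cofactor C_11 = 0
Entry delta = -3 - 3 = -6
Det delta = entry_delta * cofactor = -6 * 0 = 0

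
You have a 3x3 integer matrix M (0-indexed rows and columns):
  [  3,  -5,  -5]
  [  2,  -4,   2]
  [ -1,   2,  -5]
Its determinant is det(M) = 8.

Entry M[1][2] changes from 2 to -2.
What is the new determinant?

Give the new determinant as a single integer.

Answer: 12

Derivation:
det is linear in row 1: changing M[1][2] by delta changes det by delta * cofactor(1,2).
Cofactor C_12 = (-1)^(1+2) * minor(1,2) = -1
Entry delta = -2 - 2 = -4
Det delta = -4 * -1 = 4
New det = 8 + 4 = 12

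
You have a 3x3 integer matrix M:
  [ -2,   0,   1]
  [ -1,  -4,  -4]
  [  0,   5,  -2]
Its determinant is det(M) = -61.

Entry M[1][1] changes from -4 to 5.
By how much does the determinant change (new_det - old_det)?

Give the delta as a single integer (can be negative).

Answer: 36

Derivation:
Cofactor C_11 = 4
Entry delta = 5 - -4 = 9
Det delta = entry_delta * cofactor = 9 * 4 = 36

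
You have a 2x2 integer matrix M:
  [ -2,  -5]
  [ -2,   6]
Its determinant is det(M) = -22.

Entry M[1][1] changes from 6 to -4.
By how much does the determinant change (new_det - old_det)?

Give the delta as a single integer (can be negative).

Answer: 20

Derivation:
Cofactor C_11 = -2
Entry delta = -4 - 6 = -10
Det delta = entry_delta * cofactor = -10 * -2 = 20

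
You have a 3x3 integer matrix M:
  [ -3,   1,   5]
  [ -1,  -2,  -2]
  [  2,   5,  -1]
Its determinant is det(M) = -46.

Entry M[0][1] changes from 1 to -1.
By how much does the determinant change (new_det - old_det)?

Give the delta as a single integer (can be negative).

Cofactor C_01 = -5
Entry delta = -1 - 1 = -2
Det delta = entry_delta * cofactor = -2 * -5 = 10

Answer: 10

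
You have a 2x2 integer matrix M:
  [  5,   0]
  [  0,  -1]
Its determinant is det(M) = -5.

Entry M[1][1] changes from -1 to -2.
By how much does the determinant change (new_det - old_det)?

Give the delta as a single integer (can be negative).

Cofactor C_11 = 5
Entry delta = -2 - -1 = -1
Det delta = entry_delta * cofactor = -1 * 5 = -5

Answer: -5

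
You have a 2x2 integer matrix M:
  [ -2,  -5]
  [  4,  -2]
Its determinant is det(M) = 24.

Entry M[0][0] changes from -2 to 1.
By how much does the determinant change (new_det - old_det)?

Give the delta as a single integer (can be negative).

Answer: -6

Derivation:
Cofactor C_00 = -2
Entry delta = 1 - -2 = 3
Det delta = entry_delta * cofactor = 3 * -2 = -6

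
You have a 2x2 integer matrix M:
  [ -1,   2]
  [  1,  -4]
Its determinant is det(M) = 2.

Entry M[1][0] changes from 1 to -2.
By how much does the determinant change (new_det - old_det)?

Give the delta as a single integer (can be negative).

Cofactor C_10 = -2
Entry delta = -2 - 1 = -3
Det delta = entry_delta * cofactor = -3 * -2 = 6

Answer: 6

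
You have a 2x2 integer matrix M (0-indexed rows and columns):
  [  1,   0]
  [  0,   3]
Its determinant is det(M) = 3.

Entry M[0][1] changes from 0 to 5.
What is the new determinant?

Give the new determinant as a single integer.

det is linear in row 0: changing M[0][1] by delta changes det by delta * cofactor(0,1).
Cofactor C_01 = (-1)^(0+1) * minor(0,1) = 0
Entry delta = 5 - 0 = 5
Det delta = 5 * 0 = 0
New det = 3 + 0 = 3

Answer: 3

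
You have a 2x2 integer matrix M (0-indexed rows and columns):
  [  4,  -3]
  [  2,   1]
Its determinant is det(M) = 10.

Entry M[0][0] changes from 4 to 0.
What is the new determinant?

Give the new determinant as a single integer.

Answer: 6

Derivation:
det is linear in row 0: changing M[0][0] by delta changes det by delta * cofactor(0,0).
Cofactor C_00 = (-1)^(0+0) * minor(0,0) = 1
Entry delta = 0 - 4 = -4
Det delta = -4 * 1 = -4
New det = 10 + -4 = 6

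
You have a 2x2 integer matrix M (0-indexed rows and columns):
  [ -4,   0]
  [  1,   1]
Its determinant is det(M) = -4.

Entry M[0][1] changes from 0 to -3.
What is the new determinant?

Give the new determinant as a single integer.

Answer: -1

Derivation:
det is linear in row 0: changing M[0][1] by delta changes det by delta * cofactor(0,1).
Cofactor C_01 = (-1)^(0+1) * minor(0,1) = -1
Entry delta = -3 - 0 = -3
Det delta = -3 * -1 = 3
New det = -4 + 3 = -1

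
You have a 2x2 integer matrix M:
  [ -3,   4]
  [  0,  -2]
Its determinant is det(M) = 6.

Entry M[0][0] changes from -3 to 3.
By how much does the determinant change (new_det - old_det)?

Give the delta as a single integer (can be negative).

Answer: -12

Derivation:
Cofactor C_00 = -2
Entry delta = 3 - -3 = 6
Det delta = entry_delta * cofactor = 6 * -2 = -12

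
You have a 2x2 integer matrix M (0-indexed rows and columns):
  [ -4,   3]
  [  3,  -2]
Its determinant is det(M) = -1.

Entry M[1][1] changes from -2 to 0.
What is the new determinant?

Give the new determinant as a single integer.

det is linear in row 1: changing M[1][1] by delta changes det by delta * cofactor(1,1).
Cofactor C_11 = (-1)^(1+1) * minor(1,1) = -4
Entry delta = 0 - -2 = 2
Det delta = 2 * -4 = -8
New det = -1 + -8 = -9

Answer: -9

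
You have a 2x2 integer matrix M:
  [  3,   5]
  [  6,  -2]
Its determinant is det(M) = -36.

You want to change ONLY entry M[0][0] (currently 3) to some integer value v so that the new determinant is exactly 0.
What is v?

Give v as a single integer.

Answer: -15

Derivation:
det is linear in entry M[0][0]: det = old_det + (v - 3) * C_00
Cofactor C_00 = -2
Want det = 0: -36 + (v - 3) * -2 = 0
  (v - 3) = 36 / -2 = -18
  v = 3 + (-18) = -15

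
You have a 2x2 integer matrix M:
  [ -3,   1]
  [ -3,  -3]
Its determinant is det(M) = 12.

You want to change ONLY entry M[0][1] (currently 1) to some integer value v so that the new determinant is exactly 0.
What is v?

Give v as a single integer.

Answer: -3

Derivation:
det is linear in entry M[0][1]: det = old_det + (v - 1) * C_01
Cofactor C_01 = 3
Want det = 0: 12 + (v - 1) * 3 = 0
  (v - 1) = -12 / 3 = -4
  v = 1 + (-4) = -3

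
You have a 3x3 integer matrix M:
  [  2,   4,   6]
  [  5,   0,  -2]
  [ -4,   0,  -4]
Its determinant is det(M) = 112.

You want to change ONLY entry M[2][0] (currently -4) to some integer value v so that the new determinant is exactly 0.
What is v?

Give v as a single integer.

Answer: 10

Derivation:
det is linear in entry M[2][0]: det = old_det + (v - -4) * C_20
Cofactor C_20 = -8
Want det = 0: 112 + (v - -4) * -8 = 0
  (v - -4) = -112 / -8 = 14
  v = -4 + (14) = 10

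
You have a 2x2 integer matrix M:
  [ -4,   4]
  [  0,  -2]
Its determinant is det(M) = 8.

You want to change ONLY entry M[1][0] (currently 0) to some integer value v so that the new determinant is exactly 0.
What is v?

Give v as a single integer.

det is linear in entry M[1][0]: det = old_det + (v - 0) * C_10
Cofactor C_10 = -4
Want det = 0: 8 + (v - 0) * -4 = 0
  (v - 0) = -8 / -4 = 2
  v = 0 + (2) = 2

Answer: 2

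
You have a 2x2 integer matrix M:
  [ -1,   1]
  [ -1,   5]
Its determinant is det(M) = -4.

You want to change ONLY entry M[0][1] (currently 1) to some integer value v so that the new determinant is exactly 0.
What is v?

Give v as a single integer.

Answer: 5

Derivation:
det is linear in entry M[0][1]: det = old_det + (v - 1) * C_01
Cofactor C_01 = 1
Want det = 0: -4 + (v - 1) * 1 = 0
  (v - 1) = 4 / 1 = 4
  v = 1 + (4) = 5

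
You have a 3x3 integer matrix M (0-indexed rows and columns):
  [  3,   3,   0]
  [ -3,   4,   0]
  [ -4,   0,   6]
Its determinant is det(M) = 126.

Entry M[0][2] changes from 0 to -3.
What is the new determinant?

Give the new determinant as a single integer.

Answer: 78

Derivation:
det is linear in row 0: changing M[0][2] by delta changes det by delta * cofactor(0,2).
Cofactor C_02 = (-1)^(0+2) * minor(0,2) = 16
Entry delta = -3 - 0 = -3
Det delta = -3 * 16 = -48
New det = 126 + -48 = 78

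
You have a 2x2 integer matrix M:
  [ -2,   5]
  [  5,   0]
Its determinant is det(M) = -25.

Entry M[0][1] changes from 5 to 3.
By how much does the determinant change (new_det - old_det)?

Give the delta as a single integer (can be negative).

Answer: 10

Derivation:
Cofactor C_01 = -5
Entry delta = 3 - 5 = -2
Det delta = entry_delta * cofactor = -2 * -5 = 10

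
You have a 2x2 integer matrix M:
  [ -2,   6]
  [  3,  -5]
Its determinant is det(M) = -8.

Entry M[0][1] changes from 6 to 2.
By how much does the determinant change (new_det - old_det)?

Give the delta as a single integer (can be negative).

Cofactor C_01 = -3
Entry delta = 2 - 6 = -4
Det delta = entry_delta * cofactor = -4 * -3 = 12

Answer: 12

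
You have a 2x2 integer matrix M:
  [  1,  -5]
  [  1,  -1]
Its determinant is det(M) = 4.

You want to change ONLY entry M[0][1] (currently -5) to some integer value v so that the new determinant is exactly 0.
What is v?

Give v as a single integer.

Answer: -1

Derivation:
det is linear in entry M[0][1]: det = old_det + (v - -5) * C_01
Cofactor C_01 = -1
Want det = 0: 4 + (v - -5) * -1 = 0
  (v - -5) = -4 / -1 = 4
  v = -5 + (4) = -1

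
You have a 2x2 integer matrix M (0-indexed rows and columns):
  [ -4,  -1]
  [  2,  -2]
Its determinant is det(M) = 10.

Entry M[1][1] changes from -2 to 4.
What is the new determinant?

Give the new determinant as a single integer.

Answer: -14

Derivation:
det is linear in row 1: changing M[1][1] by delta changes det by delta * cofactor(1,1).
Cofactor C_11 = (-1)^(1+1) * minor(1,1) = -4
Entry delta = 4 - -2 = 6
Det delta = 6 * -4 = -24
New det = 10 + -24 = -14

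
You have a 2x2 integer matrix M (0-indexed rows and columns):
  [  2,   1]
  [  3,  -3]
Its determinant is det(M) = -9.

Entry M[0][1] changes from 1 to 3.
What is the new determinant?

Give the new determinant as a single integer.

det is linear in row 0: changing M[0][1] by delta changes det by delta * cofactor(0,1).
Cofactor C_01 = (-1)^(0+1) * minor(0,1) = -3
Entry delta = 3 - 1 = 2
Det delta = 2 * -3 = -6
New det = -9 + -6 = -15

Answer: -15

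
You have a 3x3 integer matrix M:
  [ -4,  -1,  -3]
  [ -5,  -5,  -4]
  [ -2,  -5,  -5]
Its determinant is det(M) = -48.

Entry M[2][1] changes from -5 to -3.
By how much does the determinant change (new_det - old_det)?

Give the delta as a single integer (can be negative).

Cofactor C_21 = -1
Entry delta = -3 - -5 = 2
Det delta = entry_delta * cofactor = 2 * -1 = -2

Answer: -2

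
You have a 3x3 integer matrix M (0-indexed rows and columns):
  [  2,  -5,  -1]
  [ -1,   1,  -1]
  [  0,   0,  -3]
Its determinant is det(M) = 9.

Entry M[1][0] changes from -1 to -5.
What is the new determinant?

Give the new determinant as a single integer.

Answer: 69

Derivation:
det is linear in row 1: changing M[1][0] by delta changes det by delta * cofactor(1,0).
Cofactor C_10 = (-1)^(1+0) * minor(1,0) = -15
Entry delta = -5 - -1 = -4
Det delta = -4 * -15 = 60
New det = 9 + 60 = 69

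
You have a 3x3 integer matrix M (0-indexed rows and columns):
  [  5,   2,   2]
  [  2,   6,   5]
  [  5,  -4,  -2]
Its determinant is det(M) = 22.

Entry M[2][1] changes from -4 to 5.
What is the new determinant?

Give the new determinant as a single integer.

det is linear in row 2: changing M[2][1] by delta changes det by delta * cofactor(2,1).
Cofactor C_21 = (-1)^(2+1) * minor(2,1) = -21
Entry delta = 5 - -4 = 9
Det delta = 9 * -21 = -189
New det = 22 + -189 = -167

Answer: -167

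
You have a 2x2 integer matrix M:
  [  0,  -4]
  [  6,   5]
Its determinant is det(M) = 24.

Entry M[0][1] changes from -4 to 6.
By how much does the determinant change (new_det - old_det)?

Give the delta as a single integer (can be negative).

Answer: -60

Derivation:
Cofactor C_01 = -6
Entry delta = 6 - -4 = 10
Det delta = entry_delta * cofactor = 10 * -6 = -60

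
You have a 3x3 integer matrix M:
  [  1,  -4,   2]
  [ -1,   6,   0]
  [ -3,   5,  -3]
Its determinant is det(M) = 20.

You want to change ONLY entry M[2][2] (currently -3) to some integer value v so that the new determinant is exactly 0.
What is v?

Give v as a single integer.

Answer: -13

Derivation:
det is linear in entry M[2][2]: det = old_det + (v - -3) * C_22
Cofactor C_22 = 2
Want det = 0: 20 + (v - -3) * 2 = 0
  (v - -3) = -20 / 2 = -10
  v = -3 + (-10) = -13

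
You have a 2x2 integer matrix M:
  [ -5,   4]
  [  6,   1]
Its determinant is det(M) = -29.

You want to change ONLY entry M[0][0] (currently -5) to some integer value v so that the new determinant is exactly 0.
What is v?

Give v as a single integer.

Answer: 24

Derivation:
det is linear in entry M[0][0]: det = old_det + (v - -5) * C_00
Cofactor C_00 = 1
Want det = 0: -29 + (v - -5) * 1 = 0
  (v - -5) = 29 / 1 = 29
  v = -5 + (29) = 24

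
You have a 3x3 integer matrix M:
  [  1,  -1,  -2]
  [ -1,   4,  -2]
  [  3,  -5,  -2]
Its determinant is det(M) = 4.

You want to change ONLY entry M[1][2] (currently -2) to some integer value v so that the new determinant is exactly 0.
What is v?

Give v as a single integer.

Answer: -4

Derivation:
det is linear in entry M[1][2]: det = old_det + (v - -2) * C_12
Cofactor C_12 = 2
Want det = 0: 4 + (v - -2) * 2 = 0
  (v - -2) = -4 / 2 = -2
  v = -2 + (-2) = -4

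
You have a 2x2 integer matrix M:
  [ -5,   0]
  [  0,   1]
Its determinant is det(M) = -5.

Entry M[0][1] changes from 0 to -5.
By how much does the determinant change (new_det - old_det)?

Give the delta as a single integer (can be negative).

Answer: 0

Derivation:
Cofactor C_01 = 0
Entry delta = -5 - 0 = -5
Det delta = entry_delta * cofactor = -5 * 0 = 0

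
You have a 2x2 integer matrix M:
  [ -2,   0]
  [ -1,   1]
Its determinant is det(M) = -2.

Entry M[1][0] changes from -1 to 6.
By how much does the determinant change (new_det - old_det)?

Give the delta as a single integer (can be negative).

Cofactor C_10 = 0
Entry delta = 6 - -1 = 7
Det delta = entry_delta * cofactor = 7 * 0 = 0

Answer: 0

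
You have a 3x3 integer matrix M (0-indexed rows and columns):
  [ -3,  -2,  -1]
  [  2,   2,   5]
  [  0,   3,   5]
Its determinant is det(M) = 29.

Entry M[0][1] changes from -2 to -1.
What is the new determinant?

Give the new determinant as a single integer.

Answer: 19

Derivation:
det is linear in row 0: changing M[0][1] by delta changes det by delta * cofactor(0,1).
Cofactor C_01 = (-1)^(0+1) * minor(0,1) = -10
Entry delta = -1 - -2 = 1
Det delta = 1 * -10 = -10
New det = 29 + -10 = 19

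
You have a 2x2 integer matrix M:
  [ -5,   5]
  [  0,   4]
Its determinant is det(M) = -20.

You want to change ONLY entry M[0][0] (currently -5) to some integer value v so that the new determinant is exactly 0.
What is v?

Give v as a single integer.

det is linear in entry M[0][0]: det = old_det + (v - -5) * C_00
Cofactor C_00 = 4
Want det = 0: -20 + (v - -5) * 4 = 0
  (v - -5) = 20 / 4 = 5
  v = -5 + (5) = 0

Answer: 0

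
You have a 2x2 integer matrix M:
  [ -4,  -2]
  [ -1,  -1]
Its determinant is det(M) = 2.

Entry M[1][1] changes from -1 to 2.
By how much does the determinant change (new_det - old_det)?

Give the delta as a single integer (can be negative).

Answer: -12

Derivation:
Cofactor C_11 = -4
Entry delta = 2 - -1 = 3
Det delta = entry_delta * cofactor = 3 * -4 = -12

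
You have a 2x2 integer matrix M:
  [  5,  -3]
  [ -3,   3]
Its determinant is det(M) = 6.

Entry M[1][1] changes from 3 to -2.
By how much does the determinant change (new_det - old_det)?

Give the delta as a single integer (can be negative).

Answer: -25

Derivation:
Cofactor C_11 = 5
Entry delta = -2 - 3 = -5
Det delta = entry_delta * cofactor = -5 * 5 = -25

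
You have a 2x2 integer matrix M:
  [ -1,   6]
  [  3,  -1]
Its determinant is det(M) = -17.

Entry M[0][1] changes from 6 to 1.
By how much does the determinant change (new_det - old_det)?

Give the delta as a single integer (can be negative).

Answer: 15

Derivation:
Cofactor C_01 = -3
Entry delta = 1 - 6 = -5
Det delta = entry_delta * cofactor = -5 * -3 = 15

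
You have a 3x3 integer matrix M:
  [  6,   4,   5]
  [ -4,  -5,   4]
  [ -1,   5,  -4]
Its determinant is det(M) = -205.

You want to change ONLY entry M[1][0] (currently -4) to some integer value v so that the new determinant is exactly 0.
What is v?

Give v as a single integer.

det is linear in entry M[1][0]: det = old_det + (v - -4) * C_10
Cofactor C_10 = 41
Want det = 0: -205 + (v - -4) * 41 = 0
  (v - -4) = 205 / 41 = 5
  v = -4 + (5) = 1

Answer: 1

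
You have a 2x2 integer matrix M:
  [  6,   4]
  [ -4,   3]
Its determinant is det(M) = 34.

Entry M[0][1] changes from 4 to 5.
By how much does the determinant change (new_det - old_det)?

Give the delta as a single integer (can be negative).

Cofactor C_01 = 4
Entry delta = 5 - 4 = 1
Det delta = entry_delta * cofactor = 1 * 4 = 4

Answer: 4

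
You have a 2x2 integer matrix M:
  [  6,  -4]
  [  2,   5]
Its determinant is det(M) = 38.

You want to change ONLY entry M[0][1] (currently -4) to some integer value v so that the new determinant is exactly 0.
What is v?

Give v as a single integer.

Answer: 15

Derivation:
det is linear in entry M[0][1]: det = old_det + (v - -4) * C_01
Cofactor C_01 = -2
Want det = 0: 38 + (v - -4) * -2 = 0
  (v - -4) = -38 / -2 = 19
  v = -4 + (19) = 15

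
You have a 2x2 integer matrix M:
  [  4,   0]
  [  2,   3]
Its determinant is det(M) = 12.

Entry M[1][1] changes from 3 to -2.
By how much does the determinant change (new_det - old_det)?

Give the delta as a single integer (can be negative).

Cofactor C_11 = 4
Entry delta = -2 - 3 = -5
Det delta = entry_delta * cofactor = -5 * 4 = -20

Answer: -20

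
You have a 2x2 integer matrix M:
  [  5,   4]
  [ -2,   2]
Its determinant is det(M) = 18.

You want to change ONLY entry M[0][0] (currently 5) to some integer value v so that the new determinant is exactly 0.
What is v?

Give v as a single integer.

det is linear in entry M[0][0]: det = old_det + (v - 5) * C_00
Cofactor C_00 = 2
Want det = 0: 18 + (v - 5) * 2 = 0
  (v - 5) = -18 / 2 = -9
  v = 5 + (-9) = -4

Answer: -4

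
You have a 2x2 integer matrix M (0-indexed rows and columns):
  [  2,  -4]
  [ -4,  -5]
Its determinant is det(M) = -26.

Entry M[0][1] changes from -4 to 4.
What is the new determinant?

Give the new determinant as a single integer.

det is linear in row 0: changing M[0][1] by delta changes det by delta * cofactor(0,1).
Cofactor C_01 = (-1)^(0+1) * minor(0,1) = 4
Entry delta = 4 - -4 = 8
Det delta = 8 * 4 = 32
New det = -26 + 32 = 6

Answer: 6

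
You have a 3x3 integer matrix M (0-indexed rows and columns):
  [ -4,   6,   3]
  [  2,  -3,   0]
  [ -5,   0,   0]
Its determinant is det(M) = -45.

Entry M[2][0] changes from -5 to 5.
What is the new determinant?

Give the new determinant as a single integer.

Answer: 45

Derivation:
det is linear in row 2: changing M[2][0] by delta changes det by delta * cofactor(2,0).
Cofactor C_20 = (-1)^(2+0) * minor(2,0) = 9
Entry delta = 5 - -5 = 10
Det delta = 10 * 9 = 90
New det = -45 + 90 = 45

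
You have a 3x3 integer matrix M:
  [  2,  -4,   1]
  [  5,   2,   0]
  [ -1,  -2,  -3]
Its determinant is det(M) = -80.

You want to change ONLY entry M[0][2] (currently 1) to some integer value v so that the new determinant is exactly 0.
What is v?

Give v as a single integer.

det is linear in entry M[0][2]: det = old_det + (v - 1) * C_02
Cofactor C_02 = -8
Want det = 0: -80 + (v - 1) * -8 = 0
  (v - 1) = 80 / -8 = -10
  v = 1 + (-10) = -9

Answer: -9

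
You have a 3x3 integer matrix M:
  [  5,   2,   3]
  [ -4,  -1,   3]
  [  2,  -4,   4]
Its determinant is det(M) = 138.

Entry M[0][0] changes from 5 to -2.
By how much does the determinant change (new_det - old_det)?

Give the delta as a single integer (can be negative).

Answer: -56

Derivation:
Cofactor C_00 = 8
Entry delta = -2 - 5 = -7
Det delta = entry_delta * cofactor = -7 * 8 = -56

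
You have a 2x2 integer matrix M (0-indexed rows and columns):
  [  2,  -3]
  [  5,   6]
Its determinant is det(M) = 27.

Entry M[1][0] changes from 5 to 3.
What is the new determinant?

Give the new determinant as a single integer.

Answer: 21

Derivation:
det is linear in row 1: changing M[1][0] by delta changes det by delta * cofactor(1,0).
Cofactor C_10 = (-1)^(1+0) * minor(1,0) = 3
Entry delta = 3 - 5 = -2
Det delta = -2 * 3 = -6
New det = 27 + -6 = 21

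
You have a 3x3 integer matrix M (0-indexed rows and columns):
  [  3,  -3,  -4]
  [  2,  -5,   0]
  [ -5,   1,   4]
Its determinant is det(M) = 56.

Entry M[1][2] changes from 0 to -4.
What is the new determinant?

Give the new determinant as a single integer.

Answer: 8

Derivation:
det is linear in row 1: changing M[1][2] by delta changes det by delta * cofactor(1,2).
Cofactor C_12 = (-1)^(1+2) * minor(1,2) = 12
Entry delta = -4 - 0 = -4
Det delta = -4 * 12 = -48
New det = 56 + -48 = 8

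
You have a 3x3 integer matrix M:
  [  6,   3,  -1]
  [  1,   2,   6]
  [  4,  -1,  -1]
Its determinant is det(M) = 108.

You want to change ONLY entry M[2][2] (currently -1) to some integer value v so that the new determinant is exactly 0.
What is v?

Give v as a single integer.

Answer: -13

Derivation:
det is linear in entry M[2][2]: det = old_det + (v - -1) * C_22
Cofactor C_22 = 9
Want det = 0: 108 + (v - -1) * 9 = 0
  (v - -1) = -108 / 9 = -12
  v = -1 + (-12) = -13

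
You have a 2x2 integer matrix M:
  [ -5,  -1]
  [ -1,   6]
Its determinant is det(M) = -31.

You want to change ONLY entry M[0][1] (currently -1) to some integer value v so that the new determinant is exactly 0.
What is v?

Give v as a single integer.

det is linear in entry M[0][1]: det = old_det + (v - -1) * C_01
Cofactor C_01 = 1
Want det = 0: -31 + (v - -1) * 1 = 0
  (v - -1) = 31 / 1 = 31
  v = -1 + (31) = 30

Answer: 30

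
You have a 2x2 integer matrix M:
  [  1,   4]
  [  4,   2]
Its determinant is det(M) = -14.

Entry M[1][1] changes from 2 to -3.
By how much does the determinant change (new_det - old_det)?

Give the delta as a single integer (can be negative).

Answer: -5

Derivation:
Cofactor C_11 = 1
Entry delta = -3 - 2 = -5
Det delta = entry_delta * cofactor = -5 * 1 = -5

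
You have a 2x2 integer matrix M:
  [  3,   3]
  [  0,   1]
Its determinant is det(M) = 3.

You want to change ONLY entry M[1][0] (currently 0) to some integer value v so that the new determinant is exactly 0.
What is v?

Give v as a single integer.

det is linear in entry M[1][0]: det = old_det + (v - 0) * C_10
Cofactor C_10 = -3
Want det = 0: 3 + (v - 0) * -3 = 0
  (v - 0) = -3 / -3 = 1
  v = 0 + (1) = 1

Answer: 1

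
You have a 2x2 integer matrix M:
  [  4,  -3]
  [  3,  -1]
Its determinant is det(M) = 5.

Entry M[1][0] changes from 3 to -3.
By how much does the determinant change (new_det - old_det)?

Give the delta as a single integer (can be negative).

Cofactor C_10 = 3
Entry delta = -3 - 3 = -6
Det delta = entry_delta * cofactor = -6 * 3 = -18

Answer: -18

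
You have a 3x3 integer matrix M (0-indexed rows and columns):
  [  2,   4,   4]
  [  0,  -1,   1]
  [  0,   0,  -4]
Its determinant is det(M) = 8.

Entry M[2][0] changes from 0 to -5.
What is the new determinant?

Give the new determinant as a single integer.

Answer: -32

Derivation:
det is linear in row 2: changing M[2][0] by delta changes det by delta * cofactor(2,0).
Cofactor C_20 = (-1)^(2+0) * minor(2,0) = 8
Entry delta = -5 - 0 = -5
Det delta = -5 * 8 = -40
New det = 8 + -40 = -32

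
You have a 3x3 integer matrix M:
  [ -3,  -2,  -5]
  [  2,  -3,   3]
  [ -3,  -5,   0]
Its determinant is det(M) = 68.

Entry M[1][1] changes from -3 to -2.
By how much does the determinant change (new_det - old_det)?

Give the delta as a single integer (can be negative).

Cofactor C_11 = -15
Entry delta = -2 - -3 = 1
Det delta = entry_delta * cofactor = 1 * -15 = -15

Answer: -15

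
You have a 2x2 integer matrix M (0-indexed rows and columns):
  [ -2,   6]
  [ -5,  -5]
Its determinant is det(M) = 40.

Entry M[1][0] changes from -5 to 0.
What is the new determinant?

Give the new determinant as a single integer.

Answer: 10

Derivation:
det is linear in row 1: changing M[1][0] by delta changes det by delta * cofactor(1,0).
Cofactor C_10 = (-1)^(1+0) * minor(1,0) = -6
Entry delta = 0 - -5 = 5
Det delta = 5 * -6 = -30
New det = 40 + -30 = 10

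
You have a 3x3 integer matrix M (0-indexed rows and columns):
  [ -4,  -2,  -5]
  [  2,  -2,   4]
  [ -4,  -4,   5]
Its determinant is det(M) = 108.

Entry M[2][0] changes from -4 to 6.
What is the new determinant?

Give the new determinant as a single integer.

Answer: -72

Derivation:
det is linear in row 2: changing M[2][0] by delta changes det by delta * cofactor(2,0).
Cofactor C_20 = (-1)^(2+0) * minor(2,0) = -18
Entry delta = 6 - -4 = 10
Det delta = 10 * -18 = -180
New det = 108 + -180 = -72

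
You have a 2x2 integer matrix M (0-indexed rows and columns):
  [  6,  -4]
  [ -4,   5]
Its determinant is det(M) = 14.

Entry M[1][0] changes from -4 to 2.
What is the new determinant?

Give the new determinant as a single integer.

Answer: 38

Derivation:
det is linear in row 1: changing M[1][0] by delta changes det by delta * cofactor(1,0).
Cofactor C_10 = (-1)^(1+0) * minor(1,0) = 4
Entry delta = 2 - -4 = 6
Det delta = 6 * 4 = 24
New det = 14 + 24 = 38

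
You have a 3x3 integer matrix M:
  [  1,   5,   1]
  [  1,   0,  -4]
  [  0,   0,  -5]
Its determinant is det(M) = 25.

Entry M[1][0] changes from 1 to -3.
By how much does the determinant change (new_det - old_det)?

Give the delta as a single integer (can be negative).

Cofactor C_10 = 25
Entry delta = -3 - 1 = -4
Det delta = entry_delta * cofactor = -4 * 25 = -100

Answer: -100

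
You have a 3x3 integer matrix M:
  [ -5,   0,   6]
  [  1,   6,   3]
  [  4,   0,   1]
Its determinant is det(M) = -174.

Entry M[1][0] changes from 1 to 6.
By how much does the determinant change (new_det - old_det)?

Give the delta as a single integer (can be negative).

Cofactor C_10 = 0
Entry delta = 6 - 1 = 5
Det delta = entry_delta * cofactor = 5 * 0 = 0

Answer: 0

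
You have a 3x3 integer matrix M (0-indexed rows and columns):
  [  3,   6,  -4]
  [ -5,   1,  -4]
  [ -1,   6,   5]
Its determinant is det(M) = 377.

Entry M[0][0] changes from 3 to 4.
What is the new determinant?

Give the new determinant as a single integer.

Answer: 406

Derivation:
det is linear in row 0: changing M[0][0] by delta changes det by delta * cofactor(0,0).
Cofactor C_00 = (-1)^(0+0) * minor(0,0) = 29
Entry delta = 4 - 3 = 1
Det delta = 1 * 29 = 29
New det = 377 + 29 = 406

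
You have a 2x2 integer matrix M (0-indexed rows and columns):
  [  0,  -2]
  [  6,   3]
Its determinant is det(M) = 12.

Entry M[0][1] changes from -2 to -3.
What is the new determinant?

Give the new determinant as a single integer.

det is linear in row 0: changing M[0][1] by delta changes det by delta * cofactor(0,1).
Cofactor C_01 = (-1)^(0+1) * minor(0,1) = -6
Entry delta = -3 - -2 = -1
Det delta = -1 * -6 = 6
New det = 12 + 6 = 18

Answer: 18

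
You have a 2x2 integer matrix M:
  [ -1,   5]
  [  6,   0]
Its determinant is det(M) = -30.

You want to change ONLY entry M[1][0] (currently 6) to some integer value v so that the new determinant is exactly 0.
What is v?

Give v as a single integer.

det is linear in entry M[1][0]: det = old_det + (v - 6) * C_10
Cofactor C_10 = -5
Want det = 0: -30 + (v - 6) * -5 = 0
  (v - 6) = 30 / -5 = -6
  v = 6 + (-6) = 0

Answer: 0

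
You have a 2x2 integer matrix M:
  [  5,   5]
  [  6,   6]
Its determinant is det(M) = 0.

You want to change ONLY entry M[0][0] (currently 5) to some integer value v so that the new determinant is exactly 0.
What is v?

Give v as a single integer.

det is linear in entry M[0][0]: det = old_det + (v - 5) * C_00
Cofactor C_00 = 6
Want det = 0: 0 + (v - 5) * 6 = 0
  (v - 5) = 0 / 6 = 0
  v = 5 + (0) = 5

Answer: 5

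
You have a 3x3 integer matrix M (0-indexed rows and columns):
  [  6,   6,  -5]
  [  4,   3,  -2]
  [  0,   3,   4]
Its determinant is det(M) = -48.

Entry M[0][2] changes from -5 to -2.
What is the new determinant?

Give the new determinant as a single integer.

det is linear in row 0: changing M[0][2] by delta changes det by delta * cofactor(0,2).
Cofactor C_02 = (-1)^(0+2) * minor(0,2) = 12
Entry delta = -2 - -5 = 3
Det delta = 3 * 12 = 36
New det = -48 + 36 = -12

Answer: -12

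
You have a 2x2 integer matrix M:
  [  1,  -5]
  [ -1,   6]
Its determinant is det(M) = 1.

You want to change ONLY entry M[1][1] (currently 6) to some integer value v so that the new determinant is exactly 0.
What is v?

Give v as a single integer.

Answer: 5

Derivation:
det is linear in entry M[1][1]: det = old_det + (v - 6) * C_11
Cofactor C_11 = 1
Want det = 0: 1 + (v - 6) * 1 = 0
  (v - 6) = -1 / 1 = -1
  v = 6 + (-1) = 5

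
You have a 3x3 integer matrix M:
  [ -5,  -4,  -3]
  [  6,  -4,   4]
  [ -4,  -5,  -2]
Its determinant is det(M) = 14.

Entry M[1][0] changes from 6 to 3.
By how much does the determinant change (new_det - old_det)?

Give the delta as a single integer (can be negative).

Answer: -21

Derivation:
Cofactor C_10 = 7
Entry delta = 3 - 6 = -3
Det delta = entry_delta * cofactor = -3 * 7 = -21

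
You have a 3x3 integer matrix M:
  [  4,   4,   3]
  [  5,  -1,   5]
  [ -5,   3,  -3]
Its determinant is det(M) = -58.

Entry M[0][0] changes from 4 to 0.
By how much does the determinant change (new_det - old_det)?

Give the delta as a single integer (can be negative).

Answer: 48

Derivation:
Cofactor C_00 = -12
Entry delta = 0 - 4 = -4
Det delta = entry_delta * cofactor = -4 * -12 = 48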